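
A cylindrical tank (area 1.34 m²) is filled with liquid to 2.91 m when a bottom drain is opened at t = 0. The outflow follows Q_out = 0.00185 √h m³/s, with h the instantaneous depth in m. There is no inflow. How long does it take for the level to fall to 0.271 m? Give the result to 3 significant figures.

1720 s

A dh/dt = −Q_out = −0.00185 √h.
This is separable: 2 d(√h)/dt = −0.00185/A, so √h = √h₀ − (0.00185/(2A)) t.
t = 2A(√h₀ − √h)/0.00185 = 2·1.34·(√2.91 − √0.271)/0.00185
  = 2.6800 × (1.7059 − 0.52058) / 0.00185 = 1717.1 s.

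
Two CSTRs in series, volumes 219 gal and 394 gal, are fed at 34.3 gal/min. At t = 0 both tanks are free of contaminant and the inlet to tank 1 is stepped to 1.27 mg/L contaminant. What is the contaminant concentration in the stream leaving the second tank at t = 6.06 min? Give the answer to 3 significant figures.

0.198 mg/L

Species balance on tank i: dCᵢ/dt = (Cᵢ₋₁ − Cᵢ)/τᵢ with τᵢ = Vᵢ/Q.
τ₁ = 219/34.3 = 6.3848 min; τ₂ = 394/34.3 = 11.487 min.
Tank 1: C₁ = C_in(1 − e^(−t/τ₁)). Tank 2 (τ₁ ≠ τ₂): C₂ = C_in[1 − (τ₁ e^(−t/τ₁) − τ₂ e^(−t/τ₂))/(τ₁ − τ₂)].
At t = 6.06: e^(−t/τ₁) = 0.38708, e^(−t/τ₂) = 0.59004.
C₂ = 1.27·[1 − (6.3848·0.38708 − 11.487·0.59004)/(-5.1020)] = 1.27·0.15596 = 0.19807 mg/L.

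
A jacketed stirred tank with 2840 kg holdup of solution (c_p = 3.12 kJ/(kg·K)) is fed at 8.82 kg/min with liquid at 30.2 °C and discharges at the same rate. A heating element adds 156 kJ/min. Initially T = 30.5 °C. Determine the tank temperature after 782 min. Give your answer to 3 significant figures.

35.4 °C

First-law balance (no shaft work): M c_p dT/dt = ṁ c_p (T_in − T) + 156.
Rearrange: dT/dt = (T_ss − T)/τ with τ = M/ṁ = 322.00 min and T_ss = T_in + Q̇/(ṁ c_p) = 35.869 °C.
This is linear first-order; T(t) = T_ss + (T₀ − T_ss) e^(−t/τ).
T(782) = 35.869 + (-5.3689)·e^(−782/322.00) = 35.869 + (-5.3689)·0.088160 = 35.396 °C.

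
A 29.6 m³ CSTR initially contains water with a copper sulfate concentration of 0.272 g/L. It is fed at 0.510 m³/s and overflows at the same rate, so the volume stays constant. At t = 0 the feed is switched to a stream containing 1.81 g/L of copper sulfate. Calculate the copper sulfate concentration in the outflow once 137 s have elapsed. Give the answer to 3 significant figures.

Species balance on the tank: V dC/dt = Q(C_in − C).
Rewrite as dC/dt + C/τ = C_in/τ, τ = V/Q = 58.039 s.
Solution: C(t) = C_in + (C₀ − C_in) e^(−t/τ).
C(137) = 1.81 + (0.272 − 1.81)·e^(−137/58.039) = 1.81 + (-1.5380)·0.094376 = 1.6649 g/L.

1.66 g/L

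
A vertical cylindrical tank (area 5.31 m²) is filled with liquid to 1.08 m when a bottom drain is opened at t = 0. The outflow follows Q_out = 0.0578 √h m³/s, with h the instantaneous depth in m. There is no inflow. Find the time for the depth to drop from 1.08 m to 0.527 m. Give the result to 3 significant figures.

With no inflow, A dh/dt = −0.0578 √h.
Separate and integrate: 2(√h − √h₀) = −(0.0578/A) t.
t = 2A(√h₀ − √h)/0.0578 = 2·5.31·(√1.08 − √0.527)/0.0578
  = 10.620 × (1.0392 − 0.72595) / 0.0578 = 57.562 s.

57.6 s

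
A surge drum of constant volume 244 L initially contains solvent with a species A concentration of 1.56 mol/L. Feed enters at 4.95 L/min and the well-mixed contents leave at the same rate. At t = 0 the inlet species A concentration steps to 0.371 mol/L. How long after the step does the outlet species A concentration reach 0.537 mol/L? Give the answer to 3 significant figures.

Species balance: V dC/dt = Q(C_in − C) ⇒ τ = V/Q = 49.293 min.
C(t) = C_in + (C₀ − C_in) e^(−t/τ). Set C = 0.537 and solve for t:
e^(−t/τ) = (C − C_in)/(C₀ − C_in) = (0.537 − 0.371)/(1.56 − 0.371) = 0.13961
t = −τ ln(…) = 49.293 × 1.9689 = 97.052 min.

97.1 min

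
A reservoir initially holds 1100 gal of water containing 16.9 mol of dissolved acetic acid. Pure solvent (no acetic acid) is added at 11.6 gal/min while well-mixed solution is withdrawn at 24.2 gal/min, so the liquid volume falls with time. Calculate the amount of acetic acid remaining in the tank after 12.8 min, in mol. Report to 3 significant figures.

Let m(t) be the amount of acetic acid. Volume: V(t) = V₀ + (Q_in − Q_out) t = 1100 − 12.600 t; V(12.8) = 938.72 gal.
Solute balance: dm/dt = 0 − Q_out C = −Q_out m/V(t).
Separate: dm/m = −Q_out dt/V(t) ⇒ ln(m/m₀) = −(Q_out/(Q_in−Q_out)) ln(V/V₀).
m = m₀ (V₀/V)^(Q_out/(Q_in−Q_out)) = 16.9 × (1100/938.72)^(-1.9206) = 12.463 mol.

12.5 mol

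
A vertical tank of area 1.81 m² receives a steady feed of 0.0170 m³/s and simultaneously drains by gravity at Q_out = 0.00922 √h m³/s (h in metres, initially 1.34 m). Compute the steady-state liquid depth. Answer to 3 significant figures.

3.40 m

Level balance: A dh/dt = 0.0170 − 0.00922 √h. Setting dh/dt = 0:
Q_in = 0.00922 √h_ss ⇒ √h_ss = 0.0170/0.00922 = 1.8438.
h_ss = 1.8438² = 3.3997 m. (Since h₀ = 1.34 m < h_ss, the level will rise toward this value.)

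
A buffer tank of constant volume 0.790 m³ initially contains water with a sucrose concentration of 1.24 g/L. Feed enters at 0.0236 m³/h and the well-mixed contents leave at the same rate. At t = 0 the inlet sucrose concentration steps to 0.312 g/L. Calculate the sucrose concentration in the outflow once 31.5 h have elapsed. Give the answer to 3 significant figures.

0.674 g/L

Mass balance on the solute (V constant): V dC/dt = Q(C_in − C).
Time constant τ = V/Q = 0.790/0.0236 = 33.475 h.
This is linear first-order; C(t) = C_in + (C₀ − C_in) e^(−t/τ).
C(31.5) = 0.312 + (1.24 − 0.312)·e^(−31.5/33.475) = 0.312 + (0.92800)·0.39023 = 0.67414 g/L.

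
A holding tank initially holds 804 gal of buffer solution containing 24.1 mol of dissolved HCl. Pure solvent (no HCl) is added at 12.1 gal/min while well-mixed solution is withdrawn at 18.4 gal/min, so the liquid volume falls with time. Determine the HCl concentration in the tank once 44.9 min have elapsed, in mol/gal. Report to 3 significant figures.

0.0130 mol/gal

Let m(t) be the amount of HCl. Volume: V(t) = V₀ + (Q_in − Q_out) t = 804 − 6.3000 t; V(44.9) = 521.13 gal.
Solute balance: dm/dt = 0 − Q_out C = −Q_out m/V(t).
Separate: dm/m = −Q_out dt/V(t) ⇒ ln(m/m₀) = −(Q_out/(Q_in−Q_out)) ln(V/V₀).
m = m₀ (V₀/V)^(Q_out/(Q_in−Q_out)) = 24.1 × (804/521.13)^(-2.9206) = 6.7925 mol.
C = m/V = 6.7925/521.13 = 0.013034 mol/gal.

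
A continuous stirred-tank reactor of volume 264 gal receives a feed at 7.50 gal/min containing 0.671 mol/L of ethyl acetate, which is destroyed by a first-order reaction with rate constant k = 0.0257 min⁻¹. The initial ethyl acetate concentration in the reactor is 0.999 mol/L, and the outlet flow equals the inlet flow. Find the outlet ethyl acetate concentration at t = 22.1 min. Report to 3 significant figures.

Species balance: V dC/dt = Q C_in − Q C − k V C.
dC/dt = (Q/V) C_in − (Q/V + k) C; effective rate a = Q/V + k = 0.028409 + 0.0257 = 0.054109 min⁻¹.
C_ss = Q C_in/(Q + kV) = 0.35230 mol/L; C(t) = C_ss + (C₀ − C_ss) e^(−a t).
C(22.1) = 0.35230 + (0.64670)·e^(−0.054109·22.1) = 0.35230 + (0.64670)·0.30246 = 0.54790 mol/L.

0.548 mol/L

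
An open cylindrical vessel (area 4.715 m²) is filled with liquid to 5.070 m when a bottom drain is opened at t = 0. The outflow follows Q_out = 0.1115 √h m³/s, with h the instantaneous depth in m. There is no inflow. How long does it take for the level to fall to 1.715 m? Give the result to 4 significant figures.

79.68 s

A dh/dt = −Q_out = −0.1115 √h.
Separate and integrate: 2(√h − √h₀) = −(0.1115/A) t.
t = 2A(√h₀ − √h)/0.1115 = 2·4.715·(√5.070 − √1.715)/0.1115
  = 9.43000 × (2.25167 − 1.30958) / 0.1115 = 79.6760 s.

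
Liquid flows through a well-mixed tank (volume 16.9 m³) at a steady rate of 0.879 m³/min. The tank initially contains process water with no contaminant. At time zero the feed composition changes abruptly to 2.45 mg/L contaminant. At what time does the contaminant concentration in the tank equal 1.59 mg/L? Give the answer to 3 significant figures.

Species balance on the tank: V dC/dt = Q(C_in − C), so τ = V/Q = 19.226 min.
C(t) = C_in + (C₀ − C_in) e^(−t/τ). Set C = 1.59 and solve for t:
e^(−t/τ) = (C − C_in)/(C₀ − C_in) = (1.59 − 2.45)/(0 − 2.45) = 0.35102
t = −τ ln(…) = 19.226 × 1.0469 = 20.128 min.

20.1 min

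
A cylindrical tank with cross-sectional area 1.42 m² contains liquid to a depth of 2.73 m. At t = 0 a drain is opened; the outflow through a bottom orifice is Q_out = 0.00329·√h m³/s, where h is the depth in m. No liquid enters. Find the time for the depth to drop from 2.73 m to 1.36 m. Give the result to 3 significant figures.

420 s

Mass balance (ρ constant): A dh/dt = −0.00329 √h.
This is separable: 2 d(√h)/dt = −0.00329/A, so √h = √h₀ − (0.00329/(2A)) t.
t = 2A(√h₀ − √h)/0.00329 = 2·1.42·(√2.73 − √1.36)/0.00329
  = 2.8400 × (1.6523 − 1.1662) / 0.00329 = 419.60 s.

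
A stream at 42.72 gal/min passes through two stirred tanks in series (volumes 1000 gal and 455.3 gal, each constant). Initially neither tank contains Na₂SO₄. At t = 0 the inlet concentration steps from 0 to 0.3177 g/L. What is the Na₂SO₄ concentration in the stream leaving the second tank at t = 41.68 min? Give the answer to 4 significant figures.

Each tank obeys Vᵢ dCᵢ/dt = Q(Cᵢ₋₁ − Cᵢ), so τᵢ = Vᵢ/Q.
τ₁ = 1000/42.72 = 23.4082 min; τ₂ = 455.3/42.72 = 10.6578 min.
Solving the cascade with C₁(0)=C₂(0)=0 gives C₂(t) = C_in[1 − (τ₁ e^(−t/τ₁) − τ₂ e^(−t/τ₂))/(τ₁ − τ₂)].
At t = 41.68: e^(−t/τ₁) = 0.168542, e^(−t/τ₂) = 0.0200253.
C₂ = 0.3177·[1 − (23.4082·0.168542 − 10.6578·0.0200253)/(12.7505)] = 0.3177·0.707317 = 0.224714 g/L.

0.2247 g/L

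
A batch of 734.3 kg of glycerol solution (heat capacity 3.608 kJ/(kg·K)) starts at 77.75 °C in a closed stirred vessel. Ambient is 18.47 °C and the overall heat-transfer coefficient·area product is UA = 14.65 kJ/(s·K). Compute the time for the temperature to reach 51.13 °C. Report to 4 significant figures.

Heat balance on the well-mixed liquid: M c_p dT/dt = −UA(T − T_amb).
τ = M c_p/UA = 180.843 s; T_ss = T_amb = 18.4700 °C.
T(t) = T_ss + (T₀ − T_ss)e^(−t/τ); set T = 51.13:
t = −τ ln[(T − T_ss)/(T₀ − T_ss)] = −180.843 · ln(0.550945) = 107.804 s.

107.8 s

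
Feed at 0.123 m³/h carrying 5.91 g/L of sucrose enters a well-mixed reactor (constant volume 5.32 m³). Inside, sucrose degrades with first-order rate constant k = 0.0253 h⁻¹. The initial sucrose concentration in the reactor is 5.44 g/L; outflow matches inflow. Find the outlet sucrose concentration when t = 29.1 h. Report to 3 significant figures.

3.46 g/L

V dC/dt = Q(C_in − C) − k V C.
This is linear with rate a = Q/V + k = 0.048420 h⁻¹.
C_ss = Q C_in/(Q + kV) = 2.8220 g/L; C(t) = C_ss + (C₀ − C_ss) e^(−a t).
C(29.1) = 2.8220 + (2.6180)·e^(−0.048420·29.1) = 2.8220 + (2.6180)·0.24438 = 3.4618 g/L.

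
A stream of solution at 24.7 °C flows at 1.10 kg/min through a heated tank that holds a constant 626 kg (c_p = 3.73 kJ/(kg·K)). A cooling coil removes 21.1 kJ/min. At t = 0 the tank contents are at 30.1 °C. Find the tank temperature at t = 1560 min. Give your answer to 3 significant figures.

Heat balance on the well-mixed liquid: M c_p dT/dt = ṁ c_p (T_in − T) − 21.1.
Rearrange: dT/dt = (T_ss − T)/τ with τ = M/ṁ = 569.09 min and T_ss = T_in − Q̇/(ṁ c_p) = 19.557 °C.
T approaches T_ss exponentially: T(t) = T_ss + (T₀ − T_ss) e^(−t/τ).
T(1560) = 19.557 + (10.543)·e^(−1560/569.09) = 19.557 + (10.543)·0.064492 = 20.237 °C.

20.2 °C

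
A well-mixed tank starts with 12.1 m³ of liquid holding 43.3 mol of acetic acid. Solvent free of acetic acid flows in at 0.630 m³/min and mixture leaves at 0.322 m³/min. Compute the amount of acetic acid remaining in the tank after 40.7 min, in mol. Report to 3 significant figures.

Total volume: dV/dt = Q_in − Q_out = 0.30800 m³/min, so V(t) = 12.1 + 0.30800 t and V(40.7) = 24.636 m³.
Species balance (pure solvent in): dm/dt = −Q_out · m/V(t).
Separate: dm/m = −Q_out dt/V(t) ⇒ ln(m/m₀) = −(Q_out/(Q_in−Q_out)) ln(V/V₀).
m = m₀ (V₀/V)^(Q_out/(Q_in−Q_out)) = 43.3 × (12.1/24.636)^(1.0455) = 20.591 mol.

20.6 mol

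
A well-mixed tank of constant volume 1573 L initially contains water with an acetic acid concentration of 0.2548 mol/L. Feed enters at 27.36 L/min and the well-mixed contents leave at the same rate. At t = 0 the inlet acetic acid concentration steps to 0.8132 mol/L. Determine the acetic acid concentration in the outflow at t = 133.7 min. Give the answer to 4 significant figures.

Mass balance on the solute (V constant): V dC/dt = Q(C_in − C).
Rewrite as dC/dt + C/τ = C_in/τ, τ = V/Q = 57.4927 min.
This is linear first-order; C(t) = C_in + (C₀ − C_in) e^(−t/τ).
C(133.7) = 0.8132 + (0.2548 − 0.8132)·e^(−133.7/57.4927) = 0.8132 + (-0.558400)·0.0977333 = 0.758626 mol/L.

0.7586 mol/L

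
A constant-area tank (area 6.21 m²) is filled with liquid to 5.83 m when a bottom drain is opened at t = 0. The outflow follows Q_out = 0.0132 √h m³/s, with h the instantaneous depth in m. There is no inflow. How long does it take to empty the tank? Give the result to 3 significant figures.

2270 s

With no inflow, A dh/dt = −0.0132 √h.
This is separable: 2 d(√h)/dt = −0.0132/A, so √h = √h₀ − (0.0132/(2A)) t.
Set h = 0: 2√h₀ = (0.0132/A) t_empty ⇒ t_empty = 2A√h₀/0.0132.
t_empty = 2·6.21·√5.83/0.0132 = 12.420·2.4145/0.0132 = 2271.9 s.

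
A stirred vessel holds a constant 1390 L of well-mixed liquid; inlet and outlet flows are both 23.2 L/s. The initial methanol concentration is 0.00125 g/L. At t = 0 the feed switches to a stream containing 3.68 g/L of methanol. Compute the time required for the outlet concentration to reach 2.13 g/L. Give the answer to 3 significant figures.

51.8 s

Species balance: V dC/dt = Q(C_in − C) ⇒ τ = V/Q = 59.914 s.
C(t) = C_in + (C₀ − C_in) e^(−t/τ). Set C = 2.13 and solve for t:
e^(−t/τ) = (C − C_in)/(C₀ − C_in) = (2.13 − 3.68)/(0.00125 − 3.68) = 0.42134
t = −τ ln(…) = 59.914 × 0.86432 = 51.785 s.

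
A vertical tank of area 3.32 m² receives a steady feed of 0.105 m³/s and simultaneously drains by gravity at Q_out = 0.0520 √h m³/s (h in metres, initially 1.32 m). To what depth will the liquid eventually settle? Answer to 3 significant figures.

A dh/dt = Q_in − 0.0520 √h. Steady state requires inflow = outflow:
Q_in = 0.0520 √h_ss ⇒ √h_ss = 0.105/0.0520 = 2.0192.
h_ss = 2.0192² = 4.0773 m. (Since h₀ = 1.32 m < h_ss, the level will rise toward this value.)

4.08 m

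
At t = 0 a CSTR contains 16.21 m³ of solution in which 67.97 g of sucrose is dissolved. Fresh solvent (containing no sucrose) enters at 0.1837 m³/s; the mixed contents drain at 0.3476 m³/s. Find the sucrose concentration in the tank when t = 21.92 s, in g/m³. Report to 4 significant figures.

Let m(t) be the amount of sucrose. Volume: V(t) = V₀ + (Q_in − Q_out) t = 16.21 − 0.163900 t; V(21.92) = 12.6173 m³.
Solute balance: dm/dt = 0 − Q_out C = −Q_out m/V(t).
Separate: dm/m = −Q_out dt/V(t) ⇒ ln(m/m₀) = −(Q_out/(Q_in−Q_out)) ln(V/V₀).
m = m₀ (V₀/V)^(Q_out/(Q_in−Q_out)) = 67.97 × (16.21/12.6173)^(-2.12081) = 39.9521 g.
C = m/V = 39.9521/12.6173 = 3.16645 g/m³.

3.166 g/m³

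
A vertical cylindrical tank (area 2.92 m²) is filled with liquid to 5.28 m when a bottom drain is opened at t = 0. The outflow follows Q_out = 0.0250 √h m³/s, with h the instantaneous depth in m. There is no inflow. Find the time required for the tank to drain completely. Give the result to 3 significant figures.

537 s

A dh/dt = −Q_out = −0.0250 √h.
∫ h^(−1/2) dh = −(0.0250/A) ∫ dt, giving 2√h = 2√h₀ − (0.0250/A) t.
Tank is empty when √h = 0: t_empty = 2A√h₀/0.0250.
t_empty = 2·2.92·√5.28/0.0250 = 5.8400·2.2978/0.0250 = 536.77 s.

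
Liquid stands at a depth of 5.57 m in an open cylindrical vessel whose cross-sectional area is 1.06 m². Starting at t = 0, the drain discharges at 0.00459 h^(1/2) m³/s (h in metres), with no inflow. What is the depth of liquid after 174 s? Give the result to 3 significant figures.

Volume balance on the tank: A dh/dt = −0.00459 √h.
This is separable: 2 d(√h)/dt = −0.00459/A, so √h = √h₀ − (0.00459/(2A)) t.
√h = √5.57 − 0.00459·174/(2·1.06) = 2.3601 − 0.37673 = 1.9834.
h = 1.9834² = 3.9337 m.

3.93 m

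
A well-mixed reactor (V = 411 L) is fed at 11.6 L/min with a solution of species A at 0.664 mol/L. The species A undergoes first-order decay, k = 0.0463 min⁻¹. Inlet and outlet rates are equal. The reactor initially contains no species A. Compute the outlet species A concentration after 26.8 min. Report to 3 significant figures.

0.217 mol/L

V dC/dt = Q(C_in − C) − k V C.
This is linear with rate a = Q/V + k = 0.074524 min⁻¹.
C_ss = Q C_in/(Q + kV) = 0.25147 mol/L; C(t) = C_ss + (C₀ − C_ss) e^(−a t).
C(26.8) = 0.25147 + (-0.25147)·e^(−0.074524·26.8) = 0.25147 + (-0.25147)·0.13571 = 0.21734 mol/L.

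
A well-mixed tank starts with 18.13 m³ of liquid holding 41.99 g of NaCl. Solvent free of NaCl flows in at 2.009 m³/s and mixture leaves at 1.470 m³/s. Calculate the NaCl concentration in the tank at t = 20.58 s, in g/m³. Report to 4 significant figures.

0.3908 g/m³

Total volume: dV/dt = Q_in − Q_out = 0.539000 m³/s, so V(t) = 18.13 + 0.539000 t and V(20.58) = 29.2226 m³.
Species balance (pure solvent in): dm/dt = −Q_out · m/V(t).
Separate: dm/m = −Q_out dt/V(t) ⇒ ln(m/m₀) = −(Q_out/(Q_in−Q_out)) ln(V/V₀).
m = m₀ (V₀/V)^(Q_out/(Q_in−Q_out)) = 41.99 × (18.13/29.2226)^(2.72727) = 11.4215 g.
C = m/V = 11.4215/29.2226 = 0.390845 g/m³.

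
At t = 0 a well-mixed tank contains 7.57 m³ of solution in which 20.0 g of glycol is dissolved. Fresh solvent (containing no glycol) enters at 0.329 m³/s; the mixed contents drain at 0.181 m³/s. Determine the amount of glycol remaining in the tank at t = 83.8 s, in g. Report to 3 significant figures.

6.11 g

Let m(t) be the amount of glycol. Volume: V(t) = V₀ + (Q_in − Q_out) t = 7.57 + 0.14800 t; V(83.8) = 19.972 m³.
Solute balance: dm/dt = 0 − Q_out C = −Q_out m/V(t).
dm/m = −Q_out dt/(V₀ + 0.14800 t); integrating gives ln(m/m₀) = −(Q_out/(Q_in−Q_out)) ln(V/V₀).
m = m₀ (V₀/V)^(Q_out/(Q_in−Q_out)) = 20.0 × (7.57/19.972)^(1.2230) = 6.1059 g.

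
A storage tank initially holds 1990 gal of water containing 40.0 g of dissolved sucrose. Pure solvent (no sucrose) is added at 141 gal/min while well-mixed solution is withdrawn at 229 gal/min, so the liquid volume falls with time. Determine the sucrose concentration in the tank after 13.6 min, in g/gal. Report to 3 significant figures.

Total volume: dV/dt = Q_in − Q_out = -88.000 gal/min, so V(t) = 1990 − 88.000 t and V(13.6) = 793.20 gal.
Species balance (pure solvent in): dm/dt = −Q_out · m/V(t).
Separate: dm/m = −Q_out dt/V(t) ⇒ ln(m/m₀) = −(Q_out/(Q_in−Q_out)) ln(V/V₀).
m = m₀ (V₀/V)^(Q_out/(Q_in−Q_out)) = 40.0 × (1990/793.20)^(-2.6023) = 3.6520 g.
C = m/V = 3.6520/793.20 = 0.0046041 g/gal.

0.00460 g/gal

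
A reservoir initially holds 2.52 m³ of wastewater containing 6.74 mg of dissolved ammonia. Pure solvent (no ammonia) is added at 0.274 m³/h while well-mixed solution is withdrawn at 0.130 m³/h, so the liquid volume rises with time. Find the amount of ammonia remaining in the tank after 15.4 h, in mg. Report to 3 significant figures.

3.81 mg

Total volume: dV/dt = Q_in − Q_out = 0.14400 m³/h, so V(t) = 2.52 + 0.14400 t and V(15.4) = 4.7376 m³.
Species balance (pure solvent in): dm/dt = −Q_out · m/V(t).
Separate: dm/m = −Q_out dt/V(t) ⇒ ln(m/m₀) = −(Q_out/(Q_in−Q_out)) ln(V/V₀).
m = m₀ (V₀/V)^(Q_out/(Q_in−Q_out)) = 6.74 × (2.52/4.7376)^(0.90278) = 3.8120 mg.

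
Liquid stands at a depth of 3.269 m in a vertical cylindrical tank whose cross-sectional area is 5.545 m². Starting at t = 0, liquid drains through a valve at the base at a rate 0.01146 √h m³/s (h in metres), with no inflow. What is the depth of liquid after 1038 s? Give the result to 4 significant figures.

0.5408 m

A dh/dt = −Q_out = −0.01146 √h.
This is separable: 2 d(√h)/dt = −0.01146/A, so √h = √h₀ − (0.01146/(2A)) t.
√h = √3.269 − 0.01146·1038/(2·5.545) = 1.80804 − 1.07263 = 0.735406.
h = 0.735406² = 0.540823 m.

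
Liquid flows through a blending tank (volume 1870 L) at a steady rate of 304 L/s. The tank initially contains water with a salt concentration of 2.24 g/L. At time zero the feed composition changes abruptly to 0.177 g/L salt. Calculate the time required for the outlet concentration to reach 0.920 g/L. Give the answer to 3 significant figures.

Mass balance on the solute (V constant): V dC/dt = Q(C_in − C), so τ = V/Q = 6.1513 s.
C(t) = C_in + (C₀ − C_in) e^(−t/τ). Set C = 0.920 and solve for t:
e^(−t/τ) = (C − C_in)/(C₀ − C_in) = (0.920 − 0.177)/(2.24 − 0.177) = 0.36016
t = −τ ln(…) = 6.1513 × 1.0212 = 6.2818 s.

6.28 s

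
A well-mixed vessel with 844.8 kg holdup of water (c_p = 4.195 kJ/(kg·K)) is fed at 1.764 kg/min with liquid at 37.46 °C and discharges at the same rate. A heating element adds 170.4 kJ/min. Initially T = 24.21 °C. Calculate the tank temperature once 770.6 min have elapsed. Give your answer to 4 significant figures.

M c_p dT/dt = ṁ c_p (T_in − T) + Q̇.
Rearrange: dT/dt = (T_ss − T)/τ with τ = M/ṁ = 478.912 min and T_ss = T_in + Q̇/(ṁ c_p) = 60.4871 °C.
Solution: T(t) = T_ss + (T₀ − T_ss) e^(−t/τ).
T(770.6) = 60.4871 + (-36.2771)·e^(−770.6/478.912) = 60.4871 + (-36.2771)·0.200075 = 53.2290 °C.

53.23 °C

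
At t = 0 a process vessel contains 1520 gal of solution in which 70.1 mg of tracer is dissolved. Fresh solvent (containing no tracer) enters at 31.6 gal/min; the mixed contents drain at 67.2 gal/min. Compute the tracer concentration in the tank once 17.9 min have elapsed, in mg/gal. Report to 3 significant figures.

0.0285 mg/gal

Total volume: dV/dt = Q_in − Q_out = -35.600 gal/min, so V(t) = 1520 − 35.600 t and V(17.9) = 882.76 gal.
No tracer enters, so dm/dt = −Q_out · (m/V).
dm/m = −Q_out dt/(V₀ − 35.600 t); integrating gives ln(m/m₀) = −(Q_out/(Q_in−Q_out)) ln(V/V₀).
m = m₀ (V₀/V)^(Q_out/(Q_in−Q_out)) = 70.1 × (1520/882.76)^(-1.8876) = 25.132 mg.
C = m/V = 25.132/882.76 = 0.028470 mg/gal.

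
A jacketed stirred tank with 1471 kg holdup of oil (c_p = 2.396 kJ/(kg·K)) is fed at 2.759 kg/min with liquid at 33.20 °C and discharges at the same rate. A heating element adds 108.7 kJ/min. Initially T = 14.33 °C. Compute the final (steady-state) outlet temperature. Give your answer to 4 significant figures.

49.64 °C

M c_p dT/dt = ṁ c_p (T_in − T) + Q̇.
At steady state dT/dt = 0 ⇒ T_ss = T_in + Q̇/(ṁ c_p) = 33.20 + 108.7/(2.759·2.396) = 49.6434 °C.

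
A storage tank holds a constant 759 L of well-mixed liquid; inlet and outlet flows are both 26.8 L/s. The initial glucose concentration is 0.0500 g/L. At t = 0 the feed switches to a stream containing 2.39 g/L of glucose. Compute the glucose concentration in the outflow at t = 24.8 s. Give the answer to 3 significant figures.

1.42 g/L

Unsteady species balance (constant V, well mixed): V dC/dt = Q(C_in − C).
Time constant τ = V/Q = 759/26.8 = 28.321 s.
Solution: C(t) = C_in + (C₀ − C_in) e^(−t/τ).
C(24.8) = 2.39 + (0.0500 − 2.39)·e^(−24.8/28.321) = 2.39 + (-2.3400)·0.41658 = 1.4152 g/L.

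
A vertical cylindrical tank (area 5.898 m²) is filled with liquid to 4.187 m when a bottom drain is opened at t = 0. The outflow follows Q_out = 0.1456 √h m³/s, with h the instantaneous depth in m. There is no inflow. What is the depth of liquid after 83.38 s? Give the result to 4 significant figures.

A dh/dt = −Q_out = −0.1456 √h.
Separate and integrate: 2(√h − √h₀) = −(0.1456/A) t.
√h = √4.187 − 0.1456·83.38/(2·5.898) = 2.04622 − 1.02917 = 1.01704.
h = 1.01704² = 1.03438 m.

1.034 m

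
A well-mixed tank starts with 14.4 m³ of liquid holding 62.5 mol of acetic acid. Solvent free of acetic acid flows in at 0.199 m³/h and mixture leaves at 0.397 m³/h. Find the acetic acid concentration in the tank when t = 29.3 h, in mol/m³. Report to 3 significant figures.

2.58 mol/m³

Total volume: dV/dt = Q_in − Q_out = -0.19800 m³/h, so V(t) = 14.4 − 0.19800 t and V(29.3) = 8.5986 m³.
No acetic acid enters, so dm/dt = −Q_out · (m/V).
dm/m = −Q_out dt/(V₀ − 0.19800 t); integrating gives ln(m/m₀) = −(Q_out/(Q_in−Q_out)) ln(V/V₀).
m = m₀ (V₀/V)^(Q_out/(Q_in−Q_out)) = 62.5 × (14.4/8.5986)^(-2.0051) = 22.227 mol.
C = m/V = 22.227/8.5986 = 2.5849 mol/m³.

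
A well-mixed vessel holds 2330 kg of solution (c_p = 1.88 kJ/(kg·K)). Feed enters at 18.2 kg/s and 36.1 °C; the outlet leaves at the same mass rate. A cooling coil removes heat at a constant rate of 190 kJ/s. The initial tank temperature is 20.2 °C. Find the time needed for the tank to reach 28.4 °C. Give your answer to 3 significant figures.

Unsteady energy balance on the tank contents: M c_p dT/dt = ṁ c_p (T_in − T) − 190.
τ = M/ṁ = 128.02 s; T_ss = T_in − Q̇/(ṁ c_p) = 30.547 °C.
T(t) = T_ss + (T₀ − T_ss) e^(−t/τ). Set T = 28.4:
e^(−t/τ) = (28.4 − 30.547)/(20.2 − 30.547) = 0.20750
t = −128.02 · ln(0.20750) = 201.33 s.

201 s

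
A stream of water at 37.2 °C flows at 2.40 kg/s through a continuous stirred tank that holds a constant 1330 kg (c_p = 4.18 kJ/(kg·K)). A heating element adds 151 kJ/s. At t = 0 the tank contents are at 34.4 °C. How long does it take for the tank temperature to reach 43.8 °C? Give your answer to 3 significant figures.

M c_p dT/dt = ṁ c_p (T_in − T) + Q̇.
τ = M/ṁ = 554.17 s; T_ss = T_in + Q̇/(ṁ c_p) = 52.252 °C.
T(t) = T_ss + (T₀ − T_ss) e^(−t/τ). Set T = 43.8:
e^(−t/τ) = (43.8 − 52.252)/(34.4 − 52.252) = 0.47344
t = −554.17 · ln(0.47344) = 414.36 s.

414 s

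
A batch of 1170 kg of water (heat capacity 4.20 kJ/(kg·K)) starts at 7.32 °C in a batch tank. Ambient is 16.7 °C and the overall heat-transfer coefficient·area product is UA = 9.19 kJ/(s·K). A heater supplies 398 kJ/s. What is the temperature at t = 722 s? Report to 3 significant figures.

Lumped-capacitance energy balance: M c_p dT/dt = UA(T_amb − T) + Q̇.
dT/dt = (T_ss − T)/τ with T_ss = T_amb + Q̇/UA = 16.7 + 398/9.19 = 60.008 °C, τ = M c_p/UA = 1170·4.20/9.19 = 534.71 s.
Solution: T(t) = T_ss + (T₀ − T_ss) e^(−t/τ).
T(722) = 60.008 + (-52.688)·0.25917 = 46.353 °C.

46.4 °C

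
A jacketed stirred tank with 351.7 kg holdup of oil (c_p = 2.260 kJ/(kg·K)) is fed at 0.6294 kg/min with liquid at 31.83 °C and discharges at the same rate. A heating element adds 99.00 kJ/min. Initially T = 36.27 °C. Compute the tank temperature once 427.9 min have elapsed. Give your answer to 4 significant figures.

71.13 °C

Heat balance on the well-mixed liquid: M c_p dT/dt = ṁ c_p (T_in − T) + 99.00.
τ = M/ṁ = 558.786 min; T_ss = T_in + Q̇/(ṁ c_p) = 31.83 + 99.00/(0.6294·2.260) = 101.429 °C.
Solution: T(t) = T_ss + (T₀ − T_ss) e^(−t/τ).
T(427.9) = 101.429 + (-65.1585)·e^(−427.9/558.786) = 101.429 + (-65.1585)·0.464977 = 71.1313 °C.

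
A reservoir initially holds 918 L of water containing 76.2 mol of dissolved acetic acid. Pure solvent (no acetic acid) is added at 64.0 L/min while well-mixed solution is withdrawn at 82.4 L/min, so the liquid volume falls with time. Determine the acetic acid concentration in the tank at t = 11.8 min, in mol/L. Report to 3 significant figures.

Let m(t) be the amount of acetic acid. Volume: V(t) = V₀ + (Q_in − Q_out) t = 918 − 18.400 t; V(11.8) = 700.88 L.
Species balance (pure solvent in): dm/dt = −Q_out · m/V(t).
dm/m = −Q_out dt/(V₀ − 18.400 t); integrating gives ln(m/m₀) = −(Q_out/(Q_in−Q_out)) ln(V/V₀).
m = m₀ (V₀/V)^(Q_out/(Q_in−Q_out)) = 76.2 × (918/700.88)^(-4.4783) = 22.757 mol.
C = m/V = 22.757/700.88 = 0.032469 mol/L.

0.0325 mol/L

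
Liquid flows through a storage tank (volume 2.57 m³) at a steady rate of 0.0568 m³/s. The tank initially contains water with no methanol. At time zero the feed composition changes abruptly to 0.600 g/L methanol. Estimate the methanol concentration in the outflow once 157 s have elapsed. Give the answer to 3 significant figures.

Unsteady species balance (constant V, well mixed): V dC/dt = Q(C_in − C).
Time constant τ = V/Q = 2.57/0.0568 = 45.246 s.
Solution: C(t) = C_in + (C₀ − C_in) e^(−t/τ).
C(157) = 0.600 + (0 − 0.600)·e^(−157/45.246) = 0.600 + (-0.60000)·0.031121 = 0.58133 g/L.

0.581 g/L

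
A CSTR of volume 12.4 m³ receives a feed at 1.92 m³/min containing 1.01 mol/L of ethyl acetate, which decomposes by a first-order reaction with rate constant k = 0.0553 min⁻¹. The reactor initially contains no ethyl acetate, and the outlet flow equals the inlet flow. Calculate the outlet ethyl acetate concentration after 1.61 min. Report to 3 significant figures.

0.214 mol/L

Species balance: V dC/dt = Q C_in − Q C − k V C.
dC/dt = (Q/V) C_in − (Q/V + k) C; effective rate a = Q/V + k = 0.15484 + 0.0553 = 0.21014 min⁻¹.
C_ss = Q C_in/(Q + kV) = 0.74421 mol/L; C(t) = C_ss + (C₀ − C_ss) e^(−a t).
C(1.61) = 0.74421 + (-0.74421)·e^(−0.21014·1.61) = 0.74421 + (-0.74421)·0.71296 = 0.21361 mol/L.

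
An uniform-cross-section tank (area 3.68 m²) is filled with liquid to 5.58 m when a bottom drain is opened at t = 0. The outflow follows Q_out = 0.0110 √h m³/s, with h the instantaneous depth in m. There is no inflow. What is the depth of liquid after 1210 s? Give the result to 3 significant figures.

Volume balance on the tank: A dh/dt = −0.0110 √h.
Separate and integrate: 2(√h − √h₀) = −(0.0110/A) t.
√h = √5.58 − 0.0110·1210/(2·3.68) = 2.3622 − 1.8084 = 0.55378.
h = 0.55378² = 0.30667 m.

0.307 m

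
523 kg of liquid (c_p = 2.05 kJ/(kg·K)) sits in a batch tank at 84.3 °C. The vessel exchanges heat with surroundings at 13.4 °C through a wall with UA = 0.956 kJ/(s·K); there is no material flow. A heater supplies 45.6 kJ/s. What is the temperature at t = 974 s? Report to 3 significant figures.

Unsteady energy balance on the tank contents: M c_p dT/dt = −UA(T − T_amb) + Q̇.
dT/dt = (T_ss − T)/τ with T_ss = T_amb + Q̇/UA = 13.4 + 45.6/0.956 = 61.099 °C, τ = M c_p/UA = 523·2.05/0.956 = 1121.5 s.
T approaches T_ss exponentially: T(t) = T_ss + (T₀ − T_ss) e^(−t/τ).
T(974) = 61.099 + (23.201)·0.41959 = 70.834 °C.

70.8 °C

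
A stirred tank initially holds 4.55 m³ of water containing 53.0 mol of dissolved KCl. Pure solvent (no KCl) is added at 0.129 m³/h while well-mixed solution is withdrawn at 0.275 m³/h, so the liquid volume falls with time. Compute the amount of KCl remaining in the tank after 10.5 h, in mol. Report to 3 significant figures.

24.4 mol

Let m(t) be the amount of KCl. Volume: V(t) = V₀ + (Q_in − Q_out) t = 4.55 − 0.14600 t; V(10.5) = 3.0170 m³.
No KCl enters, so dm/dt = −Q_out · (m/V).
Separate: dm/m = −Q_out dt/V(t) ⇒ ln(m/m₀) = −(Q_out/(Q_in−Q_out)) ln(V/V₀).
m = m₀ (V₀/V)^(Q_out/(Q_in−Q_out)) = 53.0 × (4.55/3.0170)^(-1.8836) = 24.444 mol.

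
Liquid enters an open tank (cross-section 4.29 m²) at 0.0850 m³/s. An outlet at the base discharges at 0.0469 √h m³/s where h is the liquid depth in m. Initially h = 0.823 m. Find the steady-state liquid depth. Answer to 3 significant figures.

Level balance: A dh/dt = 0.0850 − 0.0469 √h. Setting dh/dt = 0:
Q_in = 0.0469 √h_ss ⇒ √h_ss = 0.0850/0.0469 = 1.8124.
h_ss = 1.8124² = 3.2847 m. (Since h₀ = 0.823 m < h_ss, the level will rise toward this value.)

3.28 m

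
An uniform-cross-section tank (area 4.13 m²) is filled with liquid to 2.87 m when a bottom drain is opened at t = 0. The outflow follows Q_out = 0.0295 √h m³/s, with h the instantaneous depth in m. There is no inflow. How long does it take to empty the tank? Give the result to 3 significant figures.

474 s

Volume balance on the tank: A dh/dt = −0.0295 √h.
Separate and integrate: 2(√h − √h₀) = −(0.0295/A) t.
Tank is empty when √h = 0: t_empty = 2A√h₀/0.0295.
t_empty = 2·4.13·√2.87/0.0295 = 8.2600·1.6941/0.0295 = 474.35 s.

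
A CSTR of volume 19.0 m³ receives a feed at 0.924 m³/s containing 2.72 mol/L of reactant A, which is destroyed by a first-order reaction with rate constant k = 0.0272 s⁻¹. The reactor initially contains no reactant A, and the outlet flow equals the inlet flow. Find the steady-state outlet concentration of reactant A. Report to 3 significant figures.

Accumulation = in − out − consumed: V dC/dt = Q C_in − Q C − k V C.
At steady state: 0 = Q C_in − (Q + kV) C_ss, so C_ss = Q C_in/(Q + kV).
C_ss = 0.924·2.72/(0.924 + 0.0272·19.0) = 2.5133/1.4408 = 1.7444 mol/L.

1.74 mol/L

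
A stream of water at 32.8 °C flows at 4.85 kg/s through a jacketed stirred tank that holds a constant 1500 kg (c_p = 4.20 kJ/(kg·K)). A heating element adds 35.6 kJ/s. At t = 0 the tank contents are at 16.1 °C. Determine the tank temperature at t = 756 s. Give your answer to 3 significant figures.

Unsteady energy balance on the tank contents: M c_p dT/dt = ṁ c_p (T_in − T) + 35.6.
τ = M/ṁ = 309.28 s; T_ss = T_in + Q̇/(ṁ c_p) = 32.8 + 35.6/(4.85·4.20) = 34.548 °C.
This is linear first-order; T(t) = T_ss + (T₀ − T_ss) e^(−t/τ).
T(756) = 34.548 + (-18.448)·e^(−756/309.28) = 34.548 + (-18.448)·0.086778 = 32.947 °C.

32.9 °C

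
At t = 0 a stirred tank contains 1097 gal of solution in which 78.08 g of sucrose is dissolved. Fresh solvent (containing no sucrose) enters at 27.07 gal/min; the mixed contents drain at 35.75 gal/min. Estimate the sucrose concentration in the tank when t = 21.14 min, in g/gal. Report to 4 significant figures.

0.04022 g/gal

Total volume: dV/dt = Q_in − Q_out = -8.68000 gal/min, so V(t) = 1097 − 8.68000 t and V(21.14) = 913.505 gal.
Solute balance: dm/dt = 0 − Q_out C = −Q_out m/V(t).
dm/m = −Q_out dt/(V₀ − 8.68000 t); integrating gives ln(m/m₀) = −(Q_out/(Q_in−Q_out)) ln(V/V₀).
m = m₀ (V₀/V)^(Q_out/(Q_in−Q_out)) = 78.08 × (1097/913.505)^(-4.11866) = 36.7387 g.
C = m/V = 36.7387/913.505 = 0.0402173 g/gal.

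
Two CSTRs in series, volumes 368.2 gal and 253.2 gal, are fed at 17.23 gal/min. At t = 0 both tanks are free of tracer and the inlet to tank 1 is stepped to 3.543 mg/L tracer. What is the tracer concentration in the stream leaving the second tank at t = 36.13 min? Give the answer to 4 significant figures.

2.119 mg/L

Time constants: τᵢ = Vᵢ/Q for each well-mixed tank.
τ₁ = 368.2/17.23 = 21.3697 min; τ₂ = 253.2/17.23 = 14.6953 min.
Solving the cascade with C₁(0)=C₂(0)=0 gives C₂(t) = C_in[1 − (τ₁ e^(−t/τ₁) − τ₂ e^(−t/τ₂))/(τ₁ − τ₂)].
At t = 36.13: e^(−t/τ₁) = 0.184388, e^(−t/τ₂) = 0.0855538.
C₂ = 3.543·[1 − (21.3697·0.184388 − 14.6953·0.0855538)/(6.67441)] = 3.543·0.598004 = 2.11873 mg/L.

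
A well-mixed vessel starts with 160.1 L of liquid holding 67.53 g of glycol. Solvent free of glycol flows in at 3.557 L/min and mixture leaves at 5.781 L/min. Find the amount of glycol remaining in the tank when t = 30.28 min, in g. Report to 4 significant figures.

16.34 g

Let m(t) be the amount of glycol. Volume: V(t) = V₀ + (Q_in − Q_out) t = 160.1 − 2.22400 t; V(30.28) = 92.7573 L.
No glycol enters, so dm/dt = −Q_out · (m/V).
Separate: dm/m = −Q_out dt/V(t) ⇒ ln(m/m₀) = −(Q_out/(Q_in−Q_out)) ln(V/V₀).
m = m₀ (V₀/V)^(Q_out/(Q_in−Q_out)) = 67.53 × (160.1/92.7573)^(-2.59937) = 16.3431 g.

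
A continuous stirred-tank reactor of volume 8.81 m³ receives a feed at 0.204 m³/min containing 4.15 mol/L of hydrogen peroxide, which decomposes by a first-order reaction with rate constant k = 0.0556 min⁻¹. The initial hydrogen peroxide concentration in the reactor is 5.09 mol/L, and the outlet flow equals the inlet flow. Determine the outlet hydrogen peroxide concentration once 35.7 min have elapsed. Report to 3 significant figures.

1.45 mol/L

Species balance: V dC/dt = Q C_in − Q C − k V C.
This is linear with rate a = Q/V + k = 0.078756 min⁻¹.
C_ss = Q C_in/(Q + kV) = 1.2202 mol/L; C(t) = C_ss + (C₀ − C_ss) e^(−a t).
C(35.7) = 1.2202 + (3.8698)·e^(−0.078756·35.7) = 1.2202 + (3.8698)·0.060110 = 1.4528 mol/L.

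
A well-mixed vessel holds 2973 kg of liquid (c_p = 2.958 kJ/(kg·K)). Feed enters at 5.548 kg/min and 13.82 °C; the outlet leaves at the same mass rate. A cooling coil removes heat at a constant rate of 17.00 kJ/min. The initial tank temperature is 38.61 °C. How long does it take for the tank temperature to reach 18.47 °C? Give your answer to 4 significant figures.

811.0 min

M c_p dT/dt = ṁ c_p (T_in − T) − Q̇.
τ = M/ṁ = 535.869 min; T_ss = T_in − Q̇/(ṁ c_p) = 12.7841 °C.
T(t) = T_ss + (T₀ − T_ss) e^(−t/τ). Set T = 18.47:
e^(−t/τ) = (18.47 − 12.7841)/(38.61 − 12.7841) = 0.220162
t = −535.869 · ln(0.220162) = 810.978 min.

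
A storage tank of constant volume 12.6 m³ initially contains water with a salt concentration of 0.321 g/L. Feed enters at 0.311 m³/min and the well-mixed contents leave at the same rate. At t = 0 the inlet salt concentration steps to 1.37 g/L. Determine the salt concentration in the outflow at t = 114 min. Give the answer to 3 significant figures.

Unsteady species balance (constant V, well mixed): V dC/dt = Q(C_in − C).
Time constant τ = V/Q = 12.6/0.311 = 40.514 min.
Integrating: C(t) = C_in + (C₀ − C_in) e^(−t/τ).
C(114) = 1.37 + (0.321 − 1.37)·e^(−114/40.514) = 1.37 + (-1.0490)·0.059976 = 1.3071 g/L.

1.31 g/L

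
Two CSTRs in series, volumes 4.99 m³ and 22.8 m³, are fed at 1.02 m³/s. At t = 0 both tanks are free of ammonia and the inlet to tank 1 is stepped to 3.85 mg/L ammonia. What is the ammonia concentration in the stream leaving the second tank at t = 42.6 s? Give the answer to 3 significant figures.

Time constants: τᵢ = Vᵢ/Q for each well-mixed tank.
τ₁ = 4.99/1.02 = 4.8922 s; τ₂ = 22.8/1.02 = 22.353 s.
Solving the cascade with C₁(0)=C₂(0)=0 gives C₂(t) = C_in[1 − (τ₁ e^(−t/τ₁) − τ₂ e^(−t/τ₂))/(τ₁ − τ₂)].
At t = 42.6: e^(−t/τ₁) = 0.00016529, e^(−t/τ₂) = 0.14871.
C₂ = 3.85·[1 − (4.8922·0.00016529 − 22.353·0.14871)/(-17.461)] = 3.85·0.80968 = 3.1173 mg/L.

3.12 mg/L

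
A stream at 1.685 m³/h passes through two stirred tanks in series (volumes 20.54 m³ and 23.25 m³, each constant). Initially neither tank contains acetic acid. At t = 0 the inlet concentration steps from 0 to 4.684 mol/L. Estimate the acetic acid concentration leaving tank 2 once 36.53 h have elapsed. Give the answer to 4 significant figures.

Time constants: τᵢ = Vᵢ/Q for each well-mixed tank.
τ₁ = 20.54/1.685 = 12.1899 h; τ₂ = 23.25/1.685 = 13.7982 h.
Tank 1: C₁ = C_in(1 − e^(−t/τ₁)). Tank 2 (τ₁ ≠ τ₂): C₂ = C_in[1 − (τ₁ e^(−t/τ₁) − τ₂ e^(−t/τ₂))/(τ₁ − τ₂)].
At t = 36.53: e^(−t/τ₁) = 0.0499496, e^(−t/τ₂) = 0.0708321.
C₂ = 4.684·[1 − (12.1899·0.0499496 − 13.7982·0.0708321)/(-1.60831)] = 4.684·0.770893 = 3.61086 mol/L.

3.611 mol/L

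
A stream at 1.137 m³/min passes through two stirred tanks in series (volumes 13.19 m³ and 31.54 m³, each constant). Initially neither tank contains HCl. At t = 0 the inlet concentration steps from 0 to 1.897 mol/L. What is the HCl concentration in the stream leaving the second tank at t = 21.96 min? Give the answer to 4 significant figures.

0.6250 mol/L

Each tank obeys Vᵢ dCᵢ/dt = Q(Cᵢ₋₁ − Cᵢ), so τᵢ = Vᵢ/Q.
τ₁ = 13.19/1.137 = 11.6007 min; τ₂ = 31.54/1.137 = 27.7397 min.
Tank 1: C₁ = C_in(1 − e^(−t/τ₁)). Tank 2 (τ₁ ≠ τ₂): C₂ = C_in[1 − (τ₁ e^(−t/τ₁) − τ₂ e^(−t/τ₂))/(τ₁ − τ₂)].
At t = 21.96: e^(−t/τ₁) = 0.150621, e^(−t/τ₂) = 0.453098.
C₂ = 1.897·[1 − (11.6007·0.150621 − 27.7397·0.453098)/(-16.1390)] = 1.897·0.329481 = 0.625025 mol/L.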